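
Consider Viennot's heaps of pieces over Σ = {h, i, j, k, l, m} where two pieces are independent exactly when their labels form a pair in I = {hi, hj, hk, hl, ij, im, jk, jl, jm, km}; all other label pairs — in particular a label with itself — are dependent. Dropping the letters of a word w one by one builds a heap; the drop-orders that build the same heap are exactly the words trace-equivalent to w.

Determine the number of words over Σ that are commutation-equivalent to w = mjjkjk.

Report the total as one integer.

drop 0:m onto floor
drop 1:j onto floor
drop 2:j onto {1:j}
drop 3:k onto floor
drop 4:j onto {2:j}
drop 5:k onto {3:k}
ground layer = {0:m, 1:j, 3:k}
drop-orders for the pieces not yet dropped (sum over which currently-grounded one goes next):
  1 to go: {0} 1  {4} 1  {5} 1
  2 to go: {0,4} 2  {0,5} 2  {2,4} 1  {3,5} 1  {4,5} 2
  3 to go: {0,2,4} 3  {0,3,5} 3  {0,4,5} 6  {1,2,4} 1  {2,4,5} 3  {3,4,5} 3
  4 to go: {0,1,2,4} 4  {0,2,4,5} 12  {0,3,4,5} 12  {1,2,4,5} 4  {2,3,4,5} 6
  if 0:m drops first: 10 orders
  if 1:j drops first: 30 orders
  if 3:k drops first: 20 orders
heap linearizations: 60

60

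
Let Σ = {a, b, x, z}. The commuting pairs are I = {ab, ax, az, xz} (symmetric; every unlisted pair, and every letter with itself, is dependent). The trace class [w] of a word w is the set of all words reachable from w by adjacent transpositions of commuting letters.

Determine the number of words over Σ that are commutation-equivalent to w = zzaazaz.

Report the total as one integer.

0(z) covers ∅
1(z) covers 0:z
2(a) covers ∅
3(a) covers 2:a
4(z) covers 1:z
5(a) covers 3:a
6(z) covers 4:z
floor of heap: 0:z, 2:a
completions by unplaced set U, small U first (add the entries for U minus each lowest piece of U):
  |U|=1: {5}:1  {6}:1
  |U|=2: {3,5}:1  {4,6}:1  {5,6}:2
  |U|=3: {1,4,6}:1  {2,3,5}:1  {3,5,6}:3  {4,5,6}:3
  |U|=4: {0,1,4,6}:1  {1,4,5,6}:4  {2,3,5,6}:4  {3,4,5,6}:6
  |U|=5: {0,1,4,5,6}:5  {1,3,4,5,6}:10  {2,3,4,5,6}:10
  start at 0(z): 20
  start at 2(a): 15
sum over floor = 35

35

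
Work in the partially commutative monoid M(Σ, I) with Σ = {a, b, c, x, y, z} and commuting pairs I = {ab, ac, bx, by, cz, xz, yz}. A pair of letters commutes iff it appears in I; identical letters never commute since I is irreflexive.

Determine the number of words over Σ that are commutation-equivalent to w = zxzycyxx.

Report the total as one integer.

0(z) covers ∅
1(x) covers ∅
2(z) covers 0:z
3(y) covers 1:x
4(c) covers 3:y
5(y) covers 4:c
6(x) covers 5:y
7(x) covers 6:x
floor of heap: 0:z, 1:x
completions by unplaced set U, small U first (add the entries for U minus each lowest piece of U):
  |U|=1: {2}:1  {7}:1
  |U|=2: {0,2}:1  {2,7}:2  {6,7}:1
  |U|=3: {0,2,7}:3  {2,6,7}:3  {5,6,7}:1
  |U|=4: {0,2,6,7}:6  {2,5,6,7}:4  {4,5,6,7}:1
  |U|=5: {0,2,5,6,7}:10  {2,4,5,6,7}:5  {3,4,5,6,7}:1
  |U|=6: {0,2,4,5,6,7}:15  {1,3,4,5,6,7}:1  {2,3,4,5,6,7}:6
  start at 0(z): 7
  start at 1(x): 21
sum over floor = 28

28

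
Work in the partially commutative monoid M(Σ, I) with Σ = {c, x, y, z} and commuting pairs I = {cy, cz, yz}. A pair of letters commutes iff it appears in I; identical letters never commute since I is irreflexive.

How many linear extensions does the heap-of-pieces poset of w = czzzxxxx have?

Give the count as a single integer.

4

0(c) covers ∅
1(z) covers ∅
2(z) covers 1:z
3(z) covers 2:z
4(x) covers 0:c, 3:z
5(x) covers 4:x
6(x) covers 5:x
7(x) covers 6:x
floor of heap: 0:c, 1:z
completions by unplaced set U, small U first (add the entries for U minus each lowest piece of U):
  |U|=1: {7}:1
  |U|=2: {6,7}:1
  |U|=3: {5,6,7}:1
  |U|=4: {4,5,6,7}:1
  |U|=5: {0,4,5,6,7}:1  {3,4,5,6,7}:1
  |U|=6: {0,3,4,5,6,7}:2  {2,3,4,5,6,7}:1
  start at 0(c): 1
  start at 1(z): 3
sum over floor = 4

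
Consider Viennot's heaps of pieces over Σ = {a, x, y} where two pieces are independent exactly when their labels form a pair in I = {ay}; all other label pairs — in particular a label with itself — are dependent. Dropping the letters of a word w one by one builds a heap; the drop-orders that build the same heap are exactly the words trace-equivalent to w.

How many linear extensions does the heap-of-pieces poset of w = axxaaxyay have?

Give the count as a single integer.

3

drop 0:a onto floor
drop 1:x onto {0:a}
drop 2:x onto {1:x}
drop 3:a onto {2:x}
drop 4:a onto {3:a}
drop 5:x onto {4:a}
drop 6:y onto {5:x}
drop 7:a onto {5:x}
drop 8:y onto {6:y}
ground layer = {0:a}
drop-orders for the pieces not yet dropped (sum over which currently-grounded one goes next):
  1 to go: {7} 1  {8} 1
  2 to go: {6,8} 1  {7,8} 2
  3 to go: {6,7,8} 3
  4 to go: {5,6,7,8} 3
  5 to go: {4,5,6,7,8} 3
  6 to go: {3,4,5,6,7,8} 3
  7 to go: {2,3,4,5,6,7,8} 3
  if 0:a drops first: 3 orders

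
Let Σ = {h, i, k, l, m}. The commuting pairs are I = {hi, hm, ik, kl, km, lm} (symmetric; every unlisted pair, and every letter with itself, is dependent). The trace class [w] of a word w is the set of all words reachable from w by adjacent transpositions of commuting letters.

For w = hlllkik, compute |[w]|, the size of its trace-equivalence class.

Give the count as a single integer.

15

#0=h has no predecessor
#1=l depends on [0:h]
#2=l depends on [1:l]
#3=l depends on [2:l]
#4=k depends on [0:h]
#5=i depends on [3:l]
#6=k depends on [4:k]
sources: [0:h]
N(rest) = Σ N(rest − s) over sources s of rest; N(one piece) = 1:
  size 1 → [5]=1  [6]=1
  size 2 → [3,5]=1  [4,6]=1  [5,6]=2
  size 3 → [2,3,5]=1  [3,5,6]=3  [4,5,6]=3
  size 4 → [1,2,3,5]=1  [2,3,5,6]=4  [3,4,5,6]=6
  size 5 → [1,2,3,5,6]=5  [2,3,4,5,6]=10
  first=0(h) contributes 15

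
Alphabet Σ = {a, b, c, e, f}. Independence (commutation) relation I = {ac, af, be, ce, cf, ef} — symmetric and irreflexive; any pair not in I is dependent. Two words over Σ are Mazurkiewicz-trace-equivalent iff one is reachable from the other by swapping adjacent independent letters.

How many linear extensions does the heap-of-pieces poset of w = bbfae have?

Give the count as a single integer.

3

piece 0:b — minimal
piece 1:b rests on {0:b}
piece 2:f rests on {1:b}
piece 3:a rests on {1:b}
piece 4:e rests on {3:a}
minimal pieces: {0:b}
ways to finish when only these pieces remain (= sum over removing one remaining piece with nothing left below it):
  1 left: {2}→1  {4}→1
  2 left: {2,4}→2  {3,4}→1
  3 left: {2,3,4}→3
  placing 0:b first → 3 extensions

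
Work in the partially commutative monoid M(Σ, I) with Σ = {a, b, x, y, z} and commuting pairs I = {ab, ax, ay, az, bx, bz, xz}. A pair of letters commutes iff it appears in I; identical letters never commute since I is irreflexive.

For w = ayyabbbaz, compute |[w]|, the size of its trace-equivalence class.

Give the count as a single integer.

piece 0:a — minimal
piece 1:y — minimal
piece 2:y rests on {1:y}
piece 3:a rests on {0:a}
piece 4:b rests on {2:y}
piece 5:b rests on {4:b}
piece 6:b rests on {5:b}
piece 7:a rests on {3:a}
piece 8:z rests on {2:y}
minimal pieces: {0:a, 1:y}
ways to finish when only these pieces remain (= sum over removing one remaining piece with nothing left below it):
  1 left: {6}→1  {7}→1  {8}→1
  2 left: {3,7}→1  {5,6}→1  {6,7}→2  {6,8}→2  {7,8}→2
  3 left: {0,3,7}→1  {3,6,7}→3  {3,7,8}→3  {4,5,6}→1  {5,6,7}→3  {5,6,8}→3  {6,7,8}→6
  4 left: {0,3,6,7}→4  {0,3,7,8}→4  {3,5,6,7}→6  {3,6,7,8}→12  {4,5,6,7}→4  {4,5,6,8}→4  {5,6,7,8}→12
  5 left: {0,3,5,6,7}→10  {0,3,6,7,8}→20  {2,4,5,6,8}→4  {3,4,5,6,7}→10  {3,5,6,7,8}→30  {4,5,6,7,8}→20
  6 left: {0,3,4,5,6,7}→20  {0,3,5,6,7,8}→60  {1,2,4,5,6,8}→4  {2,4,5,6,7,8}→24  {3,4,5,6,7,8}→60
  7 left: {0,3,4,5,6,7,8}→140  {1,2,4,5,6,7,8}→28  {2,3,4,5,6,7,8}→84
  placing 0:a first → 112 extensions
  placing 1:y first → 224 extensions
total linear extensions = 336

336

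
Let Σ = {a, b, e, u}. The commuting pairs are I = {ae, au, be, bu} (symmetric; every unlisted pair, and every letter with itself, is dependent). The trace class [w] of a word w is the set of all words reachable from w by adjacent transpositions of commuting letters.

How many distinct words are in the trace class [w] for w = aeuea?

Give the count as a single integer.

10

0(a) covers ∅
1(e) covers ∅
2(u) covers 1:e
3(e) covers 2:u
4(a) covers 0:a
floor of heap: 0:a, 1:e
completions by unplaced set U, small U first (add the entries for U minus each lowest piece of U):
  |U|=1: {3}:1  {4}:1
  |U|=2: {0,4}:1  {2,3}:1  {3,4}:2
  |U|=3: {0,3,4}:3  {1,2,3}:1  {2,3,4}:3
  start at 0(a): 4
  start at 1(e): 6
sum over floor = 10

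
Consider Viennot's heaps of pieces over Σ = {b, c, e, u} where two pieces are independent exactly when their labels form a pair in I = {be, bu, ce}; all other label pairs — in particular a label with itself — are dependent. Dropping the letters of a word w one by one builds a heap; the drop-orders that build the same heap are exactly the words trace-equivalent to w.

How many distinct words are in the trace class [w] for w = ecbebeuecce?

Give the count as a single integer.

280

0(e) covers ∅
1(c) covers ∅
2(b) covers 1:c
3(e) covers 0:e
4(b) covers 2:b
5(e) covers 3:e
6(u) covers 1:c, 5:e
7(e) covers 6:u
8(c) covers 4:b, 6:u
9(c) covers 8:c
10(e) covers 7:e
floor of heap: 0:e, 1:c
completions by unplaced set U, small U first (add the entries for U minus each lowest piece of U):
  |U|=1: {9}:1  {10}:1
  |U|=2: {7,10}:1  {8,9}:1  {9,10}:2
  |U|=3: {4,8,9}:1  {7,9,10}:3  {8,9,10}:3
  |U|=4: {2,4,8,9}:1  {4,8,9,10}:4  {7,8,9,10}:6
  |U|=5: {2,4,8,9,10}:5  {4,7,8,9,10}:10  {6,7,8,9,10}:6
  |U|=6: {2,4,7,8,9,10}:15  {4,6,7,8,9,10}:16  {5,6,7,8,9,10}:6
  |U|=7: {2,4,6,7,8,9,10}:31  {3,5,6,7,8,9,10}:6  {4,5,6,7,8,9,10}:22
  |U|=8: {0,3,5,6,7,8,9,10}:6  {1,2,4,6,7,8,9,10}:31  {2,4,5,6,7,8,9,10}:53  {3,4,5,6,7,8,9,10}:28
  |U|=9: {0,3,4,5,6,7,8,9,10}:34  {1,2,4,5,6,7,8,9,10}:84  {2,3,4,5,6,7,8,9,10}:81
  start at 0(e): 165
  start at 1(c): 115
sum over floor = 280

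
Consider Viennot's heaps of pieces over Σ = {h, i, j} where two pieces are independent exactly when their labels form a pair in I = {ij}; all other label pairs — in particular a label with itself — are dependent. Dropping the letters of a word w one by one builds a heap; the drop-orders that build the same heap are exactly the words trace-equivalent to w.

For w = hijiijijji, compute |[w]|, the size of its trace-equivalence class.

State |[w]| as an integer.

126

#0=h has no predecessor
#1=i depends on [0:h]
#2=j depends on [0:h]
#3=i depends on [1:i]
#4=i depends on [3:i]
#5=j depends on [2:j]
#6=i depends on [4:i]
#7=j depends on [5:j]
#8=j depends on [7:j]
#9=i depends on [6:i]
sources: [0:h]
N(rest) = Σ N(rest − s) over sources s of rest; N(one piece) = 1:
  size 1 → [8]=1  [9]=1
  size 2 → [6,9]=1  [7,8]=1  [8,9]=2
  size 3 → [4,6,9]=1  [5,7,8]=1  [6,8,9]=3  [7,8,9]=3
  size 4 → [2,5,7,8]=1  [3,4,6,9]=1  [4,6,8,9]=4  [5,7,8,9]=4  [6,7,8,9]=6
  size 5 → [1,3,4,6,9]=1  [2,5,7,8,9]=5  [3,4,6,8,9]=5  [4,6,7,8,9]=10  [5,6,7,8,9]=10
  size 6 → [1,3,4,6,8,9]=6  [2,5,6,7,8,9]=15  [3,4,6,7,8,9]=15  [4,5,6,7,8,9]=20
  size 7 → [1,3,4,6,7,8,9]=21  [2,4,5,6,7,8,9]=35  [3,4,5,6,7,8,9]=35
  size 8 → [1,3,4,5,6,7,8,9]=56  [2,3,4,5,6,7,8,9]=70
  first=0(h) contributes 126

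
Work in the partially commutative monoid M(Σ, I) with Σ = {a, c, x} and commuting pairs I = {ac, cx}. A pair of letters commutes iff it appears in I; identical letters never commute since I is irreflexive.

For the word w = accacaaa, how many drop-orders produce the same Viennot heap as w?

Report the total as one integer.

#0=a has no predecessor
#1=c has no predecessor
#2=c depends on [1:c]
#3=a depends on [0:a]
#4=c depends on [2:c]
#5=a depends on [3:a]
#6=a depends on [5:a]
#7=a depends on [6:a]
sources: [0:a, 1:c]
N(rest) = Σ N(rest − s) over sources s of rest; N(one piece) = 1:
  size 1 → [4]=1  [7]=1
  size 2 → [2,4]=1  [4,7]=2  [6,7]=1
  size 3 → [1,2,4]=1  [2,4,7]=3  [4,6,7]=3  [5,6,7]=1
  size 4 → [1,2,4,7]=4  [2,4,6,7]=6  [3,5,6,7]=1  [4,5,6,7]=4
  size 5 → [0,3,5,6,7]=1  [1,2,4,6,7]=10  [2,4,5,6,7]=10  [3,4,5,6,7]=5
  size 6 → [0,3,4,5,6,7]=6  [1,2,4,5,6,7]=20  [2,3,4,5,6,7]=15
  first=0(a) contributes 35
  first=1(c) contributes 21
|[w]| = 56

56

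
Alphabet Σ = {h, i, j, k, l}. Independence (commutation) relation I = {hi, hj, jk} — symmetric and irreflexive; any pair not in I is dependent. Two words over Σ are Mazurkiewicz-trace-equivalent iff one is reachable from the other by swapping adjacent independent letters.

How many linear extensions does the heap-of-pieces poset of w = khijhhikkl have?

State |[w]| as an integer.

drop 0:k onto floor
drop 1:h onto {0:k}
drop 2:i onto {0:k}
drop 3:j onto {2:i}
drop 4:h onto {1:h}
drop 5:h onto {4:h}
drop 6:i onto {3:j}
drop 7:k onto {5:h, 6:i}
drop 8:k onto {7:k}
drop 9:l onto {8:k}
ground layer = {0:k}
drop-orders for the pieces not yet dropped (sum over which currently-grounded one goes next):
  1 to go: {9} 1
  2 to go: {8,9} 1
  3 to go: {7,8,9} 1
  4 to go: {5,7,8,9} 1  {6,7,8,9} 1
  5 to go: {3,6,7,8,9} 1  {4,5,7,8,9} 1  {5,6,7,8,9} 2
  6 to go: {1,4,5,7,8,9} 1  {2,3,6,7,8,9} 1  {3,5,6,7,8,9} 3  {4,5,6,7,8,9} 3
  7 to go: {1,4,5,6,7,8,9} 4  {2,3,5,6,7,8,9} 4  {3,4,5,6,7,8,9} 6
  8 to go: {1,3,4,5,6,7,8,9} 10  {2,3,4,5,6,7,8,9} 10
  if 0:k drops first: 20 orders

20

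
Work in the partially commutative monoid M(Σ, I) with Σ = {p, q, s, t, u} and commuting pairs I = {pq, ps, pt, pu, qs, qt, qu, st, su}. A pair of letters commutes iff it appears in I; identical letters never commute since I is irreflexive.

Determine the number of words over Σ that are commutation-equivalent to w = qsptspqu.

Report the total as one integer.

0(q) covers ∅
1(s) covers ∅
2(p) covers ∅
3(t) covers ∅
4(s) covers 1:s
5(p) covers 2:p
6(q) covers 0:q
7(u) covers 3:t
floor of heap: 0:q, 1:s, 2:p, 3:t
completions by unplaced set U, small U first (add the entries for U minus each lowest piece of U):
  |U|=1: {4}:1  {5}:1  {6}:1  {7}:1
  |U|=2: {0,6}:1  {1,4}:1  {2,5}:1  {3,7}:1  {4,5}:2  {4,6}:2  {4,7}:2  {5,6}:2  {5,7}:2  {6,7}:2
  |U|=3: {0,4,6}:3  {0,5,6}:3  {0,6,7}:3  {1,4,5}:3  {1,4,6}:3  {1,4,7}:3  {2,4,5}:3  {2,5,6}:3  {2,5,7}:3  {3,4,7}:3  {3,5,7}:3  {3,6,7}:3  {4,5,6}:6  {4,5,7}:6  {4,6,7}:6  {5,6,7}:6
  |U|=4: {0,1,4,6}:6  {0,2,5,6}:6  {0,3,6,7}:6  {0,4,5,6}:12  {0,4,6,7}:12  {0,5,6,7}:12  {1,2,4,5}:6  {1,3,4,7}:6  {1,4,5,6}:12  {1,4,5,7}:12  {1,4,6,7}:12  {2,3,5,7}:6  {2,4,5,6}:12  {2,4,5,7}:12  {2,5,6,7}:12  {3,4,5,7}:12  {3,4,6,7}:12  {3,5,6,7}:12  {4,5,6,7}:24
  |U|=5: {0,1,4,5,6}:30  {0,1,4,6,7}:30  {0,2,4,5,6}:30  {0,2,5,6,7}:30  {0,3,4,6,7}:30  {0,3,5,6,7}:30  {0,4,5,6,7}:60  {1,2,4,5,6}:30  {1,2,4,5,7}:30  {1,3,4,5,7}:30  {1,3,4,6,7}:30  {1,4,5,6,7}:60  {2,3,4,5,7}:30  {2,3,5,6,7}:30  {2,4,5,6,7}:60  {3,4,5,6,7}:60
  |U|=6: {0,1,2,4,5,6}:90  {0,1,3,4,6,7}:90  {0,1,4,5,6,7}:180  {0,2,3,5,6,7}:90  {0,2,4,5,6,7}:180  {0,3,4,5,6,7}:180  {1,2,3,4,5,7}:90  {1,2,4,5,6,7}:180  {1,3,4,5,6,7}:180  {2,3,4,5,6,7}:180
  start at 0(q): 630
  start at 1(s): 630
  start at 2(p): 630
  start at 3(t): 630
sum over floor = 2520

2520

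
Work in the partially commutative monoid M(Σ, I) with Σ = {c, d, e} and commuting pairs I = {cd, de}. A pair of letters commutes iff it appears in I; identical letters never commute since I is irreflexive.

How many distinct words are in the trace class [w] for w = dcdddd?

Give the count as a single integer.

6

piece 0:d — minimal
piece 1:c — minimal
piece 2:d rests on {0:d}
piece 3:d rests on {2:d}
piece 4:d rests on {3:d}
piece 5:d rests on {4:d}
minimal pieces: {0:d, 1:c}
ways to finish when only these pieces remain (= sum over removing one remaining piece with nothing left below it):
  1 left: {1}→1  {5}→1
  2 left: {1,5}→2  {4,5}→1
  3 left: {1,4,5}→3  {3,4,5}→1
  4 left: {1,3,4,5}→4  {2,3,4,5}→1
  placing 0:d first → 5 extensions
  placing 1:c first → 1 extensions
total linear extensions = 6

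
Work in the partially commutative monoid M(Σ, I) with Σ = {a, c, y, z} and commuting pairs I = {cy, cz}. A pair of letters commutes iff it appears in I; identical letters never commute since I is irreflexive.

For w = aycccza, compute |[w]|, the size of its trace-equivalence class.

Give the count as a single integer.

10

drop 0:a onto floor
drop 1:y onto {0:a}
drop 2:c onto {0:a}
drop 3:c onto {2:c}
drop 4:c onto {3:c}
drop 5:z onto {1:y}
drop 6:a onto {4:c, 5:z}
ground layer = {0:a}
drop-orders for the pieces not yet dropped (sum over which currently-grounded one goes next):
  1 to go: {6} 1
  2 to go: {4,6} 1  {5,6} 1
  3 to go: {1,5,6} 1  {3,4,6} 1  {4,5,6} 2
  4 to go: {1,4,5,6} 3  {2,3,4,6} 1  {3,4,5,6} 3
  5 to go: {1,3,4,5,6} 6  {2,3,4,5,6} 4
  if 0:a drops first: 10 orders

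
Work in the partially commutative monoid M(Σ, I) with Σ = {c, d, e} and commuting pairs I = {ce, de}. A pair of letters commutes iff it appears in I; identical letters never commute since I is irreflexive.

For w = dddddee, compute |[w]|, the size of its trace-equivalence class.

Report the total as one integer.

21

piece 0:d — minimal
piece 1:d rests on {0:d}
piece 2:d rests on {1:d}
piece 3:d rests on {2:d}
piece 4:d rests on {3:d}
piece 5:e — minimal
piece 6:e rests on {5:e}
minimal pieces: {0:d, 5:e}
ways to finish when only these pieces remain (= sum over removing one remaining piece with nothing left below it):
  1 left: {4}→1  {6}→1
  2 left: {3,4}→1  {4,6}→2  {5,6}→1
  3 left: {2,3,4}→1  {3,4,6}→3  {4,5,6}→3
  4 left: {1,2,3,4}→1  {2,3,4,6}→4  {3,4,5,6}→6
  5 left: {0,1,2,3,4}→1  {1,2,3,4,6}→5  {2,3,4,5,6}→10
  placing 0:d first → 15 extensions
  placing 5:e first → 6 extensions
total linear extensions = 21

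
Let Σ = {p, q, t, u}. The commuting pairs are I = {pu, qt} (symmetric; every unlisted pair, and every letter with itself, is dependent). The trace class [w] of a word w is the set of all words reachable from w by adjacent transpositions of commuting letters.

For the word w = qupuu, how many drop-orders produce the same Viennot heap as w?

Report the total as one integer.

#0=q has no predecessor
#1=u depends on [0:q]
#2=p depends on [0:q]
#3=u depends on [1:u]
#4=u depends on [3:u]
sources: [0:q]
N(rest) = Σ N(rest − s) over sources s of rest; N(one piece) = 1:
  size 1 → [2]=1  [4]=1
  size 2 → [2,4]=2  [3,4]=1
  size 3 → [1,3,4]=1  [2,3,4]=3
  first=0(q) contributes 4

4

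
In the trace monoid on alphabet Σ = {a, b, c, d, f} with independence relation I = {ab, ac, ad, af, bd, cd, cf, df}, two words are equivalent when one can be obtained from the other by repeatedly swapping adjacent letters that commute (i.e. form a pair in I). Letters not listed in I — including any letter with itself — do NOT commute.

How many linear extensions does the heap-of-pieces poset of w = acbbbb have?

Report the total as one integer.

6

drop 0:a onto floor
drop 1:c onto floor
drop 2:b onto {1:c}
drop 3:b onto {2:b}
drop 4:b onto {3:b}
drop 5:b onto {4:b}
ground layer = {0:a, 1:c}
drop-orders for the pieces not yet dropped (sum over which currently-grounded one goes next):
  1 to go: {0} 1  {5} 1
  2 to go: {0,5} 2  {4,5} 1
  3 to go: {0,4,5} 3  {3,4,5} 1
  4 to go: {0,3,4,5} 4  {2,3,4,5} 1
  if 0:a drops first: 1 orders
  if 1:c drops first: 5 orders
heap linearizations: 6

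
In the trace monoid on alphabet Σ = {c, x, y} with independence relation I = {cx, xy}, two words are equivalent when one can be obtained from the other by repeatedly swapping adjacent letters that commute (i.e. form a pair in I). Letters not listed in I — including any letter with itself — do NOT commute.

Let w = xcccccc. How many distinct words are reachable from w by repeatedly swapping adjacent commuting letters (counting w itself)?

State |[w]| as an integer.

7

piece 0:x — minimal
piece 1:c — minimal
piece 2:c rests on {1:c}
piece 3:c rests on {2:c}
piece 4:c rests on {3:c}
piece 5:c rests on {4:c}
piece 6:c rests on {5:c}
minimal pieces: {0:x, 1:c}
ways to finish when only these pieces remain (= sum over removing one remaining piece with nothing left below it):
  1 left: {0}→1  {6}→1
  2 left: {0,6}→2  {5,6}→1
  3 left: {0,5,6}→3  {4,5,6}→1
  4 left: {0,4,5,6}→4  {3,4,5,6}→1
  5 left: {0,3,4,5,6}→5  {2,3,4,5,6}→1
  placing 0:x first → 1 extensions
  placing 1:c first → 6 extensions
total linear extensions = 7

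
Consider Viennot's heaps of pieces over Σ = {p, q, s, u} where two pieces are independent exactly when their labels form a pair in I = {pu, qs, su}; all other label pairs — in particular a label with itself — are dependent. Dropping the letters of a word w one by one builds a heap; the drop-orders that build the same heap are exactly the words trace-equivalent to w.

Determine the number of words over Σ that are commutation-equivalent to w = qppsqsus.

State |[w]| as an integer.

0(q) covers ∅
1(p) covers 0:q
2(p) covers 1:p
3(s) covers 2:p
4(q) covers 2:p
5(s) covers 3:s
6(u) covers 4:q
7(s) covers 5:s
floor of heap: 0:q
completions by unplaced set U, small U first (add the entries for U minus each lowest piece of U):
  |U|=1: {6}:1  {7}:1
  |U|=2: {4,6}:1  {5,7}:1  {6,7}:2
  |U|=3: {3,5,7}:1  {4,6,7}:3  {5,6,7}:3
  |U|=4: {3,5,6,7}:4  {4,5,6,7}:6
  |U|=5: {3,4,5,6,7}:10
  |U|=6: {2,3,4,5,6,7}:10
  start at 0(q): 10

10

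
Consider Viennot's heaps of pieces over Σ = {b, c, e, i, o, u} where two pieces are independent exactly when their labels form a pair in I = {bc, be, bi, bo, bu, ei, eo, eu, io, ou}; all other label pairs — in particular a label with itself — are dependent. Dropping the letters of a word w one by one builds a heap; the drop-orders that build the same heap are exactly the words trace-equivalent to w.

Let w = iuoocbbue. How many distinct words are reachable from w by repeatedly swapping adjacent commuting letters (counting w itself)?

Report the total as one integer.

piece 0:i — minimal
piece 1:u rests on {0:i}
piece 2:o — minimal
piece 3:o rests on {2:o}
piece 4:c rests on {1:u, 3:o}
piece 5:b — minimal
piece 6:b rests on {5:b}
piece 7:u rests on {4:c}
piece 8:e rests on {4:c}
minimal pieces: {0:i, 2:o, 5:b}
ways to finish when only these pieces remain (= sum over removing one remaining piece with nothing left below it):
  1 left: {6}→1  {7}→1  {8}→1
  2 left: {5,6}→1  {6,7}→2  {6,8}→2  {7,8}→2
  3 left: {4,7,8}→2  {5,6,7}→3  {5,6,8}→3  {6,7,8}→6
  4 left: {1,4,7,8}→2  {3,4,7,8}→2  {4,6,7,8}→8  {5,6,7,8}→12
  5 left: {0,1,4,7,8}→2  {1,3,4,7,8}→4  {1,4,6,7,8}→10  {2,3,4,7,8}→2  {3,4,6,7,8}→10  {4,5,6,7,8}→20
  6 left: {0,1,3,4,7,8}→6  {0,1,4,6,7,8}→12  {1,2,3,4,7,8}→6  {1,3,4,6,7,8}→24  {1,4,5,6,7,8}→30  {2,3,4,6,7,8}→12  {3,4,5,6,7,8}→30
  7 left: {0,1,2,3,4,7,8}→12  {0,1,3,4,6,7,8}→42  {0,1,4,5,6,7,8}→42  {1,2,3,4,6,7,8}→42  {1,3,4,5,6,7,8}→84  {2,3,4,5,6,7,8}→42
  placing 0:i first → 168 extensions
  placing 2:o first → 168 extensions
  placing 5:b first → 96 extensions
total linear extensions = 432

432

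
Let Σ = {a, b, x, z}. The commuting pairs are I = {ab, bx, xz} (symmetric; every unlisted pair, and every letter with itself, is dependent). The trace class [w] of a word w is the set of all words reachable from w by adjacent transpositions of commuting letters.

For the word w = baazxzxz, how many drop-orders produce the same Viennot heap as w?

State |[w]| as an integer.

35

drop 0:b onto floor
drop 1:a onto floor
drop 2:a onto {1:a}
drop 3:z onto {0:b, 2:a}
drop 4:x onto {2:a}
drop 5:z onto {3:z}
drop 6:x onto {4:x}
drop 7:z onto {5:z}
ground layer = {0:b, 1:a}
drop-orders for the pieces not yet dropped (sum over which currently-grounded one goes next):
  1 to go: {6} 1  {7} 1
  2 to go: {4,6} 1  {5,7} 1  {6,7} 2
  3 to go: {3,5,7} 1  {4,6,7} 3  {5,6,7} 3
  4 to go: {0,3,5,7} 1  {3,5,6,7} 4  {4,5,6,7} 6
  5 to go: {0,3,5,6,7} 5  {3,4,5,6,7} 10
  6 to go: {0,3,4,5,6,7} 15  {2,3,4,5,6,7} 10
  if 0:b drops first: 10 orders
  if 1:a drops first: 25 orders
heap linearizations: 35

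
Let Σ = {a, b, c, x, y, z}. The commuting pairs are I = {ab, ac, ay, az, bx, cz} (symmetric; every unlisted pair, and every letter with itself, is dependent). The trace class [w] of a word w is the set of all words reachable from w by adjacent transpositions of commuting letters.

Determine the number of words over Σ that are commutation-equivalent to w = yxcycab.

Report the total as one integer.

5

piece 0:y — minimal
piece 1:x rests on {0:y}
piece 2:c rests on {1:x}
piece 3:y rests on {2:c}
piece 4:c rests on {3:y}
piece 5:a rests on {1:x}
piece 6:b rests on {4:c}
minimal pieces: {0:y}
ways to finish when only these pieces remain (= sum over removing one remaining piece with nothing left below it):
  1 left: {5}→1  {6}→1
  2 left: {4,6}→1  {5,6}→2
  3 left: {3,4,6}→1  {4,5,6}→3
  4 left: {2,3,4,6}→1  {3,4,5,6}→4
  5 left: {2,3,4,5,6}→5
  placing 0:y first → 5 extensions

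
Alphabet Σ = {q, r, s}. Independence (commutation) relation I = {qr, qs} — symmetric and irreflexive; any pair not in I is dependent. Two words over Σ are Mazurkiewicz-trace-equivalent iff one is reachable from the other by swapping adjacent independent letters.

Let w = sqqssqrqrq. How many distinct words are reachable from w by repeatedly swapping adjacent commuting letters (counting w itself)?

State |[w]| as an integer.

drop 0:s onto floor
drop 1:q onto floor
drop 2:q onto {1:q}
drop 3:s onto {0:s}
drop 4:s onto {3:s}
drop 5:q onto {2:q}
drop 6:r onto {4:s}
drop 7:q onto {5:q}
drop 8:r onto {6:r}
drop 9:q onto {7:q}
ground layer = {0:s, 1:q}
drop-orders for the pieces not yet dropped (sum over which currently-grounded one goes next):
  1 to go: {8} 1  {9} 1
  2 to go: {6,8} 1  {7,9} 1  {8,9} 2
  3 to go: {4,6,8} 1  {5,7,9} 1  {6,8,9} 3  {7,8,9} 3
  4 to go: {2,5,7,9} 1  {3,4,6,8} 1  {4,6,8,9} 4  {5,7,8,9} 4  {6,7,8,9} 6
  5 to go: {0,3,4,6,8} 1  {1,2,5,7,9} 1  {2,5,7,8,9} 5  {3,4,6,8,9} 5  {4,6,7,8,9} 10  {5,6,7,8,9} 10
  6 to go: {0,3,4,6,8,9} 6  {1,2,5,7,8,9} 6  {2,5,6,7,8,9} 15  {3,4,6,7,8,9} 15  {4,5,6,7,8,9} 20
  7 to go: {0,3,4,6,7,8,9} 21  {1,2,5,6,7,8,9} 21  {2,4,5,6,7,8,9} 35  {3,4,5,6,7,8,9} 35
  8 to go: {0,3,4,5,6,7,8,9} 56  {1,2,4,5,6,7,8,9} 56  {2,3,4,5,6,7,8,9} 70
  if 0:s drops first: 126 orders
  if 1:q drops first: 126 orders
heap linearizations: 252

252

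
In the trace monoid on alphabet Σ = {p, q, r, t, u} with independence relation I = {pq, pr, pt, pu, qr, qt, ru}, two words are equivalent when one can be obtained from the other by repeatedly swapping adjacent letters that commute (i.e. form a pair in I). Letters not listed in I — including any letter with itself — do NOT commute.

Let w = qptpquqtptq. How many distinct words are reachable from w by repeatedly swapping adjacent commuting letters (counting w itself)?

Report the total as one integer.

2970

drop 0:q onto floor
drop 1:p onto floor
drop 2:t onto floor
drop 3:p onto {1:p}
drop 4:q onto {0:q}
drop 5:u onto {2:t, 4:q}
drop 6:q onto {5:u}
drop 7:t onto {5:u}
drop 8:p onto {3:p}
drop 9:t onto {7:t}
drop 10:q onto {6:q}
ground layer = {0:q, 1:p, 2:t}
drop-orders for the pieces not yet dropped (sum over which currently-grounded one goes next):
  1 to go: {8} 1  {9} 1  {10} 1
  2 to go: {3,8} 1  {6,10} 1  {7,9} 1  {8,9} 2  {8,10} 2  {9,10} 2
  3 to go: {1,3,8} 1  {3,8,9} 3  {3,8,10} 3  {6,8,10} 3  {6,9,10} 3  {7,8,9} 3  {7,9,10} 3  {8,9,10} 6
  4 to go: {1,3,8,9} 4  {1,3,8,10} 4  {3,6,8,10} 6  {3,7,8,9} 6  {3,8,9,10} 12  {6,7,9,10} 6  {6,8,9,10} 12  {7,8,9,10} 12
  5 to go: {1,3,6,8,10} 10  {1,3,7,8,9} 10  {1,3,8,9,10} 20  {3,6,8,9,10} 30  {3,7,8,9,10} 30  {5,6,7,9,10} 6  {6,7,8,9,10} 30
  6 to go: {1,3,6,8,9,10} 60  {1,3,7,8,9,10} 60  {2,5,6,7,9,10} 6  {3,6,7,8,9,10} 90  {4,5,6,7,9,10} 6  {5,6,7,8,9,10} 36
  7 to go: {0,4,5,6,7,9,10} 6  {1,3,6,7,8,9,10} 210  {2,4,5,6,7,9,10} 12  {2,5,6,7,8,9,10} 42  {3,5,6,7,8,9,10} 126  {4,5,6,7,8,9,10} 42
  8 to go: {0,2,4,5,6,7,9,10} 18  {0,4,5,6,7,8,9,10} 48  {1,3,5,6,7,8,9,10} 336  {2,3,5,6,7,8,9,10} 168  {2,4,5,6,7,8,9,10} 96  {3,4,5,6,7,8,9,10} 168
  9 to go: {0,2,4,5,6,7,8,9,10} 162  {0,3,4,5,6,7,8,9,10} 216  {1,2,3,5,6,7,8,9,10} 504  {1,3,4,5,6,7,8,9,10} 504  {2,3,4,5,6,7,8,9,10} 432
  if 0:q drops first: 1440 orders
  if 1:p drops first: 810 orders
  if 2:t drops first: 720 orders
heap linearizations: 2970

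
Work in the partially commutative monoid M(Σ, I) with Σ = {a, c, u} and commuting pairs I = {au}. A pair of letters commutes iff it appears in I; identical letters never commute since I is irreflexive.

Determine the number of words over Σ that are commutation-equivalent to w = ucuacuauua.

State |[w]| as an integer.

20

#0=u has no predecessor
#1=c depends on [0:u]
#2=u depends on [1:c]
#3=a depends on [1:c]
#4=c depends on [2:u, 3:a]
#5=u depends on [4:c]
#6=a depends on [4:c]
#7=u depends on [5:u]
#8=u depends on [7:u]
#9=a depends on [6:a]
sources: [0:u]
N(rest) = Σ N(rest − s) over sources s of rest; N(one piece) = 1:
  size 1 → [8]=1  [9]=1
  size 2 → [6,9]=1  [7,8]=1  [8,9]=2
  size 3 → [5,7,8]=1  [6,8,9]=3  [7,8,9]=3
  size 4 → [5,7,8,9]=4  [6,7,8,9]=6
  size 5 → [5,6,7,8,9]=10
  size 6 → [4,5,6,7,8,9]=10
  size 7 → [2,4,5,6,7,8,9]=10  [3,4,5,6,7,8,9]=10
  size 8 → [2,3,4,5,6,7,8,9]=20
  first=0(u) contributes 20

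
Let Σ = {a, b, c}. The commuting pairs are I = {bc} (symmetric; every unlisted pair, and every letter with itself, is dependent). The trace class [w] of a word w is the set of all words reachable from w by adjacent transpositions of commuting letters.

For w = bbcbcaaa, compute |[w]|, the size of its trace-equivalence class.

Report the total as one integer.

drop 0:b onto floor
drop 1:b onto {0:b}
drop 2:c onto floor
drop 3:b onto {1:b}
drop 4:c onto {2:c}
drop 5:a onto {3:b, 4:c}
drop 6:a onto {5:a}
drop 7:a onto {6:a}
ground layer = {0:b, 2:c}
drop-orders for the pieces not yet dropped (sum over which currently-grounded one goes next):
  1 to go: {7} 1
  2 to go: {6,7} 1
  3 to go: {5,6,7} 1
  4 to go: {3,5,6,7} 1  {4,5,6,7} 1
  5 to go: {1,3,5,6,7} 1  {2,4,5,6,7} 1  {3,4,5,6,7} 2
  6 to go: {0,1,3,5,6,7} 1  {1,3,4,5,6,7} 3  {2,3,4,5,6,7} 3
  if 0:b drops first: 6 orders
  if 2:c drops first: 4 orders
heap linearizations: 10

10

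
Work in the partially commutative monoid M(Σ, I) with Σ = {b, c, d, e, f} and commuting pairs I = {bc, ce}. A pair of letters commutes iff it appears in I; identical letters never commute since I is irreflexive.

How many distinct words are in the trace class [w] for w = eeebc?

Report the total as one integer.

piece 0:e — minimal
piece 1:e rests on {0:e}
piece 2:e rests on {1:e}
piece 3:b rests on {2:e}
piece 4:c — minimal
minimal pieces: {0:e, 4:c}
ways to finish when only these pieces remain (= sum over removing one remaining piece with nothing left below it):
  1 left: {3}→1  {4}→1
  2 left: {2,3}→1  {3,4}→2
  3 left: {1,2,3}→1  {2,3,4}→3
  placing 0:e first → 4 extensions
  placing 4:c first → 1 extensions
total linear extensions = 5

5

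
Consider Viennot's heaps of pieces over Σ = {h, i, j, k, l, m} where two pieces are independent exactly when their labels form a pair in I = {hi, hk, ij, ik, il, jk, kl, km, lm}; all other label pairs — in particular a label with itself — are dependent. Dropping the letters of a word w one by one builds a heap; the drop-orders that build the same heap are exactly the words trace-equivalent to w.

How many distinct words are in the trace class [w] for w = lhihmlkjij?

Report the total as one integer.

drop 0:l onto floor
drop 1:h onto {0:l}
drop 2:i onto floor
drop 3:h onto {1:h}
drop 4:m onto {2:i, 3:h}
drop 5:l onto {3:h}
drop 6:k onto floor
drop 7:j onto {4:m, 5:l}
drop 8:i onto {4:m}
drop 9:j onto {7:j}
ground layer = {0:l, 2:i, 6:k}
drop-orders for the pieces not yet dropped (sum over which currently-grounded one goes next):
  1 to go: {6} 1  {8} 1  {9} 1
  2 to go: {6,8} 2  {6,9} 2  {7,9} 1  {8,9} 2
  3 to go: {5,7,9} 1  {6,7,9} 3  {6,8,9} 6  {7,8,9} 3
  4 to go: {4,7,8,9} 3  {5,6,7,9} 4  {5,7,8,9} 4  {6,7,8,9} 12
  5 to go: {2,4,7,8,9} 3  {4,5,7,8,9} 7  {4,6,7,8,9} 15  {5,6,7,8,9} 20
  6 to go: {2,4,5,7,8,9} 10  {2,4,6,7,8,9} 18  {3,4,5,7,8,9} 7  {4,5,6,7,8,9} 42
  7 to go: {1,3,4,5,7,8,9} 7  {2,3,4,5,7,8,9} 17  {2,4,5,6,7,8,9} 70  {3,4,5,6,7,8,9} 49
  8 to go: {0,1,3,4,5,7,8,9} 7  {1,2,3,4,5,7,8,9} 24  {1,3,4,5,6,7,8,9} 56  {2,3,4,5,6,7,8,9} 136
  if 0:l drops first: 216 orders
  if 2:i drops first: 63 orders
  if 6:k drops first: 31 orders
heap linearizations: 310

310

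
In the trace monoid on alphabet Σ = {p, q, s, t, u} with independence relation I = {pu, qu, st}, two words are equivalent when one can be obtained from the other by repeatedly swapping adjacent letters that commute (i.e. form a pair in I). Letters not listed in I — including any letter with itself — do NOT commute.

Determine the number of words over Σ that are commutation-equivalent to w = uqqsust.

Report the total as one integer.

6

0(u) covers ∅
1(q) covers ∅
2(q) covers 1:q
3(s) covers 0:u, 2:q
4(u) covers 3:s
5(s) covers 4:u
6(t) covers 4:u
floor of heap: 0:u, 1:q
completions by unplaced set U, small U first (add the entries for U minus each lowest piece of U):
  |U|=1: {5}:1  {6}:1
  |U|=2: {5,6}:2
  |U|=3: {4,5,6}:2
  |U|=4: {3,4,5,6}:2
  |U|=5: {0,3,4,5,6}:2  {2,3,4,5,6}:2
  start at 0(u): 2
  start at 1(q): 4
sum over floor = 6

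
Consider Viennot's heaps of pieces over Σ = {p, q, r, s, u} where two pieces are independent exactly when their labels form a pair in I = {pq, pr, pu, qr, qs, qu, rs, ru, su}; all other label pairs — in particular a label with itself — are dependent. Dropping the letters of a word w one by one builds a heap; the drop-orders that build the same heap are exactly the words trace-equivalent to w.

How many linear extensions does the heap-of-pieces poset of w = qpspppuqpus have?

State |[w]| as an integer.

piece 0:q — minimal
piece 1:p — minimal
piece 2:s rests on {1:p}
piece 3:p rests on {2:s}
piece 4:p rests on {3:p}
piece 5:p rests on {4:p}
piece 6:u — minimal
piece 7:q rests on {0:q}
piece 8:p rests on {5:p}
piece 9:u rests on {6:u}
piece 10:s rests on {8:p}
minimal pieces: {0:q, 1:p, 6:u}
ways to finish when only these pieces remain (= sum over removing one remaining piece with nothing left below it):
  1 left: {7}→1  {9}→1  {10}→1
  2 left: {0,7}→1  {6,9}→1  {7,9}→2  {7,10}→2  {8,10}→1  {9,10}→2
  3 left: {0,7,9}→3  {0,7,10}→3  {5,8,10}→1  {6,7,9}→3  {6,9,10}→3  {7,8,10}→3  {7,9,10}→6  {8,9,10}→3
  4 left: {0,6,7,9}→6  {0,7,8,10}→6  {0,7,9,10}→12  {4,5,8,10}→1  {5,7,8,10}→4  {5,8,9,10}→4  {6,7,9,10}→12  {6,8,9,10}→6  {7,8,9,10}→12
  5 left: {0,5,7,8,10}→10  {0,6,7,9,10}→30  {0,7,8,9,10}→30  {3,4,5,8,10}→1  {4,5,7,8,10}→5  {4,5,8,9,10}→5  {5,6,8,9,10}→10  {5,7,8,9,10}→20  {6,7,8,9,10}→30
  6 left: {0,4,5,7,8,10}→15  {0,5,7,8,9,10}→60  {0,6,7,8,9,10}→90  {2,3,4,5,8,10}→1  {3,4,5,7,8,10}→6  {3,4,5,8,9,10}→6  {4,5,6,8,9,10}→15  {4,5,7,8,9,10}→30  {5,6,7,8,9,10}→60
  7 left: {0,3,4,5,7,8,10}→21  {0,4,5,7,8,9,10}→105  {0,5,6,7,8,9,10}→210  {1,2,3,4,5,8,10}→1  {2,3,4,5,7,8,10}→7  {2,3,4,5,8,9,10}→7  {3,4,5,6,8,9,10}→21  {3,4,5,7,8,9,10}→42  {4,5,6,7,8,9,10}→105
  8 left: {0,2,3,4,5,7,8,10}→28  {0,3,4,5,7,8,9,10}→168  {0,4,5,6,7,8,9,10}→420  {1,2,3,4,5,7,8,10}→8  {1,2,3,4,5,8,9,10}→8  {2,3,4,5,6,8,9,10}→28  {2,3,4,5,7,8,9,10}→56  {3,4,5,6,7,8,9,10}→168
  9 left: {0,1,2,3,4,5,7,8,10}→36  {0,2,3,4,5,7,8,9,10}→252  {0,3,4,5,6,7,8,9,10}→756  {1,2,3,4,5,6,8,9,10}→36  {1,2,3,4,5,7,8,9,10}→72  {2,3,4,5,6,7,8,9,10}→252
  placing 0:q first → 360 extensions
  placing 1:p first → 1260 extensions
  placing 6:u first → 360 extensions
total linear extensions = 1980

1980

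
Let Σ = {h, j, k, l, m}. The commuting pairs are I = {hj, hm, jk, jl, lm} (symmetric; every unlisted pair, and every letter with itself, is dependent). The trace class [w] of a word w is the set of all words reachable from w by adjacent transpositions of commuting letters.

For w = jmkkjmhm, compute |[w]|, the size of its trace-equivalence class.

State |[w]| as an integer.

10

drop 0:j onto floor
drop 1:m onto {0:j}
drop 2:k onto {1:m}
drop 3:k onto {2:k}
drop 4:j onto {1:m}
drop 5:m onto {3:k, 4:j}
drop 6:h onto {3:k}
drop 7:m onto {5:m}
ground layer = {0:j}
drop-orders for the pieces not yet dropped (sum over which currently-grounded one goes next):
  1 to go: {6} 1  {7} 1
  2 to go: {5,7} 1  {6,7} 2
  3 to go: {4,5,7} 1  {5,6,7} 3
  4 to go: {3,5,6,7} 3  {4,5,6,7} 4
  5 to go: {2,3,5,6,7} 3  {3,4,5,6,7} 7
  6 to go: {2,3,4,5,6,7} 10
  if 0:j drops first: 10 orders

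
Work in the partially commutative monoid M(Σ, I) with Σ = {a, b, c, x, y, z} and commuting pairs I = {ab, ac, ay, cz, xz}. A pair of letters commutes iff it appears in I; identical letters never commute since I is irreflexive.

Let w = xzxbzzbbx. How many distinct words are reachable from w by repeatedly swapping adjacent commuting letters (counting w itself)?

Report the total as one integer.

3

#0=x has no predecessor
#1=z has no predecessor
#2=x depends on [0:x]
#3=b depends on [1:z, 2:x]
#4=z depends on [3:b]
#5=z depends on [4:z]
#6=b depends on [5:z]
#7=b depends on [6:b]
#8=x depends on [7:b]
sources: [0:x, 1:z]
N(rest) = Σ N(rest − s) over sources s of rest; N(one piece) = 1:
  size 1 → [8]=1
  size 2 → [7,8]=1
  size 3 → [6,7,8]=1
  size 4 → [5,6,7,8]=1
  size 5 → [4,5,6,7,8]=1
  size 6 → [3,4,5,6,7,8]=1
  size 7 → [1,3,4,5,6,7,8]=1  [2,3,4,5,6,7,8]=1
  first=0(x) contributes 2
  first=1(z) contributes 1
|[w]| = 3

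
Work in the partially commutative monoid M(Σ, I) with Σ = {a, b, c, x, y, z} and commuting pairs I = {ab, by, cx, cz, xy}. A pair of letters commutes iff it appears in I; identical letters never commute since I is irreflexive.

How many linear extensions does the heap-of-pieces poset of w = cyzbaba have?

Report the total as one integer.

6

#0=c has no predecessor
#1=y depends on [0:c]
#2=z depends on [1:y]
#3=b depends on [2:z]
#4=a depends on [2:z]
#5=b depends on [3:b]
#6=a depends on [4:a]
sources: [0:c]
N(rest) = Σ N(rest − s) over sources s of rest; N(one piece) = 1:
  size 1 → [5]=1  [6]=1
  size 2 → [3,5]=1  [4,6]=1  [5,6]=2
  size 3 → [3,5,6]=3  [4,5,6]=3
  size 4 → [3,4,5,6]=6
  size 5 → [2,3,4,5,6]=6
  first=0(c) contributes 6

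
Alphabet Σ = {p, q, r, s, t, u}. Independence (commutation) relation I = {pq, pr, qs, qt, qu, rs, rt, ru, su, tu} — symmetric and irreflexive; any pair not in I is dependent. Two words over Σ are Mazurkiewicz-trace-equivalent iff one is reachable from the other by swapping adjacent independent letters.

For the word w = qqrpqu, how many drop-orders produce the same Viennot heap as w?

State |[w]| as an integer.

#0=q has no predecessor
#1=q depends on [0:q]
#2=r depends on [1:q]
#3=p has no predecessor
#4=q depends on [2:r]
#5=u depends on [3:p]
sources: [0:q, 3:p]
N(rest) = Σ N(rest − s) over sources s of rest; N(one piece) = 1:
  size 1 → [4]=1  [5]=1
  size 2 → [2,4]=1  [3,5]=1  [4,5]=2
  size 3 → [1,2,4]=1  [2,4,5]=3  [3,4,5]=3
  size 4 → [0,1,2,4]=1  [1,2,4,5]=4  [2,3,4,5]=6
  first=0(q) contributes 10
  first=3(p) contributes 5
|[w]| = 15

15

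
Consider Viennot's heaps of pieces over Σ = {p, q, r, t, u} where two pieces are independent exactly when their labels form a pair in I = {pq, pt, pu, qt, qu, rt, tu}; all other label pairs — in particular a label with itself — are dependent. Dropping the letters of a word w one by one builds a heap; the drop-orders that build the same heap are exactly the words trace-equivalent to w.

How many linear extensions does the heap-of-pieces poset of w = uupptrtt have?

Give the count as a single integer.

piece 0:u — minimal
piece 1:u rests on {0:u}
piece 2:p — minimal
piece 3:p rests on {2:p}
piece 4:t — minimal
piece 5:r rests on {1:u, 3:p}
piece 6:t rests on {4:t}
piece 7:t rests on {6:t}
minimal pieces: {0:u, 2:p, 4:t}
ways to finish when only these pieces remain (= sum over removing one remaining piece with nothing left below it):
  1 left: {5}→1  {7}→1
  2 left: {1,5}→1  {3,5}→1  {5,7}→2  {6,7}→1
  3 left: {0,1,5}→1  {1,3,5}→2  {1,5,7}→3  {2,3,5}→1  {3,5,7}→3  {4,6,7}→1  {5,6,7}→3
  4 left: {0,1,3,5}→3  {0,1,5,7}→4  {1,2,3,5}→3  {1,3,5,7}→8  {1,5,6,7}→6  {2,3,5,7}→4  {3,5,6,7}→6  {4,5,6,7}→4
  5 left: {0,1,2,3,5}→6  {0,1,3,5,7}→15  {0,1,5,6,7}→10  {1,2,3,5,7}→15  {1,3,5,6,7}→20  {1,4,5,6,7}→10  {2,3,5,6,7}→10  {3,4,5,6,7}→10
  6 left: {0,1,2,3,5,7}→36  {0,1,3,5,6,7}→45  {0,1,4,5,6,7}→20  {1,2,3,5,6,7}→45  {1,3,4,5,6,7}→40  {2,3,4,5,6,7}→20
  placing 0:u first → 105 extensions
  placing 2:p first → 105 extensions
  placing 4:t first → 126 extensions
total linear extensions = 336

336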